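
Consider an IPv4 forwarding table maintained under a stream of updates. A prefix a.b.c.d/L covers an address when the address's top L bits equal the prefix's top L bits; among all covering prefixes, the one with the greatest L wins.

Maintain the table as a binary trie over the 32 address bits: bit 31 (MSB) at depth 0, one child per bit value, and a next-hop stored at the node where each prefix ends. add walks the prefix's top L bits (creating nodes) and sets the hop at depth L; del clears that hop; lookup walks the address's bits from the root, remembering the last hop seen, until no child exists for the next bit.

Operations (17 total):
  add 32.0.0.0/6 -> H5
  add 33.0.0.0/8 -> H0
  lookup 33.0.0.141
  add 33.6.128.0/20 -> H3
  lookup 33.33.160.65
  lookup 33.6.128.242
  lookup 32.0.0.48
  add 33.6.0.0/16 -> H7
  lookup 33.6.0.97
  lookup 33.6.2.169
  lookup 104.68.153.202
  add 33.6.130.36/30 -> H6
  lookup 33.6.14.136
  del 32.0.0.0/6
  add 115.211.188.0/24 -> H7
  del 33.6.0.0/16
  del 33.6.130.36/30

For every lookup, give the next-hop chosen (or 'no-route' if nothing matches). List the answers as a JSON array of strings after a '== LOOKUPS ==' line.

Trace:
  add 32.0.0.0/6 -> H5 at depth 6
  add 33.0.0.0/8 -> H0 at depth 8
  ? 33.0.0.141  path d0:-→d1:-→d2:-→d3:-→d4:-→d5:-→d6:H5→d7:-→d8:H0  best=H0
  add 33.6.128.0/20 -> H3 at depth 20
  ? 33.33.160.65  path d0:-→d1:-→d2:-→d3:-→d4:-→d5:-→d6:H5→d7:-→d8:H0→d9:-→d10:-  best=H0
  ? 33.6.128.242  path d0:-→d1:-→d2:-→d3:-→d4:-→d5:-→d6:H5→d7:-→d8:H0→d9:-→d10:-→d11:-→d12:-→d13:-→d14:-→d15:-→d16:-→d17:-→d18:-→d19:-→d20:H3  best=H3
  ? 32.0.0.48  path d0:-→d1:-→d2:-→d3:-→d4:-→d5:-→d6:H5→d7:-  best=H5
  add 33.6.0.0/16 -> H7 at depth 16
  ? 33.6.0.97  path d0:-→d1:-→d2:-→d3:-→d4:-→d5:-→d6:H5→d7:-→d8:H0→d9:-→d10:-→d11:-→d12:-→d13:-→d14:-→d15:-→d16:H7  best=H7
  ? 33.6.2.169  path d0:-→d1:-→d2:-→d3:-→d4:-→d5:-→d6:H5→d7:-→d8:H0→d9:-→d10:-→d11:-→d12:-→d13:-→d14:-→d15:-→d16:H7  best=H7
  ? 104.68.153.202  path d0:-→d1:-  best=no-route
  add 33.6.130.36/30 -> H6 at depth 30
  ? 33.6.14.136  path d0:-→d1:-→d2:-→d3:-→d4:-→d5:-→d6:H5→d7:-→d8:H0→d9:-→d10:-→d11:-→d12:-→d13:-→d14:-→d15:-→d16:H7  best=H7
  - 32.0.0.0/6 clear@6
  add 115.211.188.0/24 -> H7 at depth 24
  - 33.6.0.0/16 clear@16
  - 33.6.130.36/30 clear@30

== LOOKUPS ==
["H0","H0","H3","H5","H7","H7","no-route","H7"]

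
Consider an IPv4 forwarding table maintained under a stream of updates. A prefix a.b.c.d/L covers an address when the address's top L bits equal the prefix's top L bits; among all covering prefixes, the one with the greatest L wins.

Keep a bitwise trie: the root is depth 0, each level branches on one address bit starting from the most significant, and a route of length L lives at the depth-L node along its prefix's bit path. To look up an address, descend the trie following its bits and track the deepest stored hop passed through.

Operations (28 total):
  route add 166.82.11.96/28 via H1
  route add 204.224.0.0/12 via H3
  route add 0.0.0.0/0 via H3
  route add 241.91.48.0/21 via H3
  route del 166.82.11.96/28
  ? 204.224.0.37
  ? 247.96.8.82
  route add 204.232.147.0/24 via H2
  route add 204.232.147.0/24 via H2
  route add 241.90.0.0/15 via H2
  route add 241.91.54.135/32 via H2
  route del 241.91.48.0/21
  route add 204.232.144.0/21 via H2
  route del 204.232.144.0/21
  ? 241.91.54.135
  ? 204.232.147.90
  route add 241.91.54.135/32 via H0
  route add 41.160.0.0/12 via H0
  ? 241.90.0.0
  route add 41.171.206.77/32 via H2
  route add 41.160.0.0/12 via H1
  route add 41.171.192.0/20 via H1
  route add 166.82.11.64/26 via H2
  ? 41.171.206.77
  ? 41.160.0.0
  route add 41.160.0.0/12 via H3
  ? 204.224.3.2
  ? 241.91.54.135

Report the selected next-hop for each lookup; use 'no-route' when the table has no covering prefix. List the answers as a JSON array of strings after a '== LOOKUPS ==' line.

Trace:
  + 166.82.11.96/28 (H1) depth=28
  + 204.224.0.0/12 (H3) depth=12
  + 0.0.0.0/0 (H3) depth=0
  + 241.91.48.0/21 (H3) depth=21
  del 166.82.11.96/28 (clear depth 28)
  ? 204.224.0.37  path d0:H3→d1:-→d2:-→d3:-→d4:-→d5:-→d6:-→d7:-→d8:-→d9:-→d10:-→d11:-→d12:H3  best=H3
  ? 247.96.8.82  path d0:H3→d1:-→d2:-→d3:-→d4:-→d5:-  best=H3
  + 204.232.147.0/24 (H2) depth=24
  + 204.232.147.0/24 (H2) depth=24
  + 241.90.0.0/15 (H2) depth=15
  + 241.91.54.135/32 (H2) depth=32
  del 241.91.48.0/21 (clear depth 21)
  + 204.232.144.0/21 (H2) depth=21
  del 204.232.144.0/21 (clear depth 21)
  ? 241.91.54.135  path d0:H3→d1:-→d2:-→d3:-→d4:-→d5:-→d6:-→d7:-→d8:-→d9:-→d10:-→d11:-→d12:-→d13:-→d14:-→d15:H2→d16:-→d17:-→d18:-→d19:-→d20:-→d21:-→d22:-→d23:-→d24:-→d25:-→d26:-→d27:-→d28:-→d29:-→d30:-→d31:-→d32:H2  best=H2
  ? 204.232.147.90  path d0:H3→d1:-→d2:-→d3:-→d4:-→d5:-→d6:-→d7:-→d8:-→d9:-→d10:-→d11:-→d12:H3→d13:-→d14:-→d15:-→d16:-→d17:-→d18:-→d19:-→d20:-→d21:-→d22:-→d23:-→d24:H2  best=H2
  + 241.91.54.135/32 (H0) depth=32
  + 41.160.0.0/12 (H0) depth=12
  ? 241.90.0.0  path d0:H3→d1:-→d2:-→d3:-→d4:-→d5:-→d6:-→d7:-→d8:-→d9:-→d10:-→d11:-→d12:-→d13:-→d14:-→d15:H2  best=H2
  + 41.171.206.77/32 (H2) depth=32
  + 41.160.0.0/12 (H1) depth=12
  + 41.171.192.0/20 (H1) depth=20
  + 166.82.11.64/26 (H2) depth=26
  ? 41.171.206.77  path d0:H3→d1:-→d2:-→d3:-→d4:-→d5:-→d6:-→d7:-→d8:-→d9:-→d10:-→d11:-→d12:H1→d13:-→d14:-→d15:-→d16:-→d17:-→d18:-→d19:-→d20:H1→d21:-→d22:-→d23:-→d24:-→d25:-→d26:-→d27:-→d28:-→d29:-→d30:-→d31:-→d32:H2  best=H2
  ? 41.160.0.0  path d0:H3→d1:-→d2:-→d3:-→d4:-→d5:-→d6:-→d7:-→d8:-→d9:-→d10:-→d11:-→d12:H1  best=H1
  + 41.160.0.0/12 (H3) depth=12
  ? 204.224.3.2  path d0:H3→d1:-→d2:-→d3:-→d4:-→d5:-→d6:-→d7:-→d8:-→d9:-→d10:-→d11:-→d12:H3  best=H3
  ? 241.91.54.135  path d0:H3→d1:-→d2:-→d3:-→d4:-→d5:-→d6:-→d7:-→d8:-→d9:-→d10:-→d11:-→d12:-→d13:-→d14:-→d15:H2→d16:-→d17:-→d18:-→d19:-→d20:-→d21:-→d22:-→d23:-→d24:-→d25:-→d26:-→d27:-→d28:-→d29:-→d30:-→d31:-→d32:H0  best=H0

== LOOKUPS ==
["H3","H3","H2","H2","H2","H2","H1","H3","H0"]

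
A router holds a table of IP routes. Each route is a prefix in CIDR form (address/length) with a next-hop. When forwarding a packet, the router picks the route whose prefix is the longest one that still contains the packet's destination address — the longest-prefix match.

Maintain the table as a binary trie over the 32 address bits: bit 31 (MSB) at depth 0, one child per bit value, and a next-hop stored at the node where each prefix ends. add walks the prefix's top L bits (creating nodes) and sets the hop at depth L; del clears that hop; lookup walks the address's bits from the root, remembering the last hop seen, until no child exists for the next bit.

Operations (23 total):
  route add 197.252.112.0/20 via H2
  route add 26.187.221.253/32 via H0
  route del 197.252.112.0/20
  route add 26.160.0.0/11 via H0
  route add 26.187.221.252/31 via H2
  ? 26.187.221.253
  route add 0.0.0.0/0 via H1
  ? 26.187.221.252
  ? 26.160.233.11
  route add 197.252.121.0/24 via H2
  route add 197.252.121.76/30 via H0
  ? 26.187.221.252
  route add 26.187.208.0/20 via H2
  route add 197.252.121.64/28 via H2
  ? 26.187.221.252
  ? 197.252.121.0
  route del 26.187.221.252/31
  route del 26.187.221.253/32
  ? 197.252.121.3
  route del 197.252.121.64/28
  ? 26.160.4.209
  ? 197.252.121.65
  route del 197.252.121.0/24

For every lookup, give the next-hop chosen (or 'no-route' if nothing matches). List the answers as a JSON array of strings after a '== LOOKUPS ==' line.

Apply in order:
  + 197.252.112.0/20 (H2) depth=20
  + 26.187.221.253/32 (H0) depth=32
  - 197.252.112.0/20 clear@20
  + 26.160.0.0/11 (H0) depth=11
  + 26.187.221.252/31 (H2) depth=31
  Q 26.187.221.253: descend 00011010101110111101110111111101 ; hops seen [H0,H2,H0] ; pick H0
  + 0.0.0.0/0 (H1) depth=0
  Q 26.187.221.252: descend 0001101010111011110111011111110 ; hops seen [H1,H0,H2] ; pick H2
  Q 26.160.233.11: descend 00011010101 ; hops seen [H1,H0] ; pick H0
  + 197.252.121.0/24 (H2) depth=24
  + 197.252.121.76/30 (H0) depth=30
  Q 26.187.221.252: descend 0001101010111011110111011111110 ; hops seen [H1,H0,H2] ; pick H2
  + 26.187.208.0/20 (H2) depth=20
  + 197.252.121.64/28 (H2) depth=28
  Q 26.187.221.252: descend 0001101010111011110111011111110 ; hops seen [H1,H0,H2,H2] ; pick H2
  Q 197.252.121.0: descend 1100010111111100011110010 ; hops seen [H1,H2] ; pick H2
  - 26.187.221.252/31 clear@31
  - 26.187.221.253/32 clear@32
  Q 197.252.121.3: descend 1100010111111100011110010 ; hops seen [H1,H2] ; pick H2
  - 197.252.121.64/28 clear@28
  Q 26.160.4.209: descend 00011010101 ; hops seen [H1,H0] ; pick H0
  Q 197.252.121.65: descend 1100010111111100011110010100 ; hops seen [H1,H2] ; pick H2
  - 197.252.121.0/24 clear@24

== LOOKUPS ==
["H0","H2","H0","H2","H2","H2","H2","H0","H2"]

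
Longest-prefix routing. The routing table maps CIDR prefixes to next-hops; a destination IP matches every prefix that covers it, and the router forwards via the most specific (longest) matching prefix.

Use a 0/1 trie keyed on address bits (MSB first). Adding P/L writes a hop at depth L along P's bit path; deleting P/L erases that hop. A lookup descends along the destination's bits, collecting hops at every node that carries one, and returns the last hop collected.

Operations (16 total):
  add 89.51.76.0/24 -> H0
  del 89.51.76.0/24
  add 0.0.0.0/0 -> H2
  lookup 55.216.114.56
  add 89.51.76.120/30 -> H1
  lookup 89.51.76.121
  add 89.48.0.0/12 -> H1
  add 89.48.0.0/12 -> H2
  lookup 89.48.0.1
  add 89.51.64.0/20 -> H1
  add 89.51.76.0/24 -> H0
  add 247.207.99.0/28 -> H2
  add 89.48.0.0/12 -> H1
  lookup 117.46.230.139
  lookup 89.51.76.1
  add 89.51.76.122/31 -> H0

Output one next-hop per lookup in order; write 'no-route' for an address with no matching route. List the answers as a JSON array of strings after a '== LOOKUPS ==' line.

Trace:
  + 89.51.76.0/24 (H0) depth=24
  del 89.51.76.0/24 (clear depth 24)
  + 0.0.0.0/0 (H2) depth=0
  lookup 55.216.114.56: bits 0 walk d0:H2→d1:- -> H2
  + 89.51.76.120/30 (H1) depth=30
  lookup 89.51.76.121: bits 010110010011001101001100011110 walk d0:H2→d1:-→d2:-→d3:-→d4:-→d5:-→d6:-→d7:-→d8:-→d9:-→d10:-→d11:-→d12:-→d13:-→d14:-→d15:-→d16:-→d17:-→d18:-→d19:-→d20:-→d21:-→d22:-→d23:-→d24:-→d25:-→d26:-→d27:-→d28:-→d29:-→d30:H1 -> H1
  + 89.48.0.0/12 (H1) depth=12
  + 89.48.0.0/12 (H2) depth=12
  lookup 89.48.0.1: bits 01011001001100 walk d0:H2→d1:-→d2:-→d3:-→d4:-→d5:-→d6:-→d7:-→d8:-→d9:-→d10:-→d11:-→d12:H2→d13:-→d14:- -> H2
  + 89.51.64.0/20 (H1) depth=20
  + 89.51.76.0/24 (H0) depth=24
  + 247.207.99.0/28 (H2) depth=28
  + 89.48.0.0/12 (H1) depth=12
  lookup 117.46.230.139: bits 01 walk d0:H2→d1:-→d2:- -> H2
  lookup 89.51.76.1: bits 0101100100110011010011000 walk d0:H2→d1:-→d2:-→d3:-→d4:-→d5:-→d6:-→d7:-→d8:-→d9:-→d10:-→d11:-→d12:H1→d13:-→d14:-→d15:-→d16:-→d17:-→d18:-→d19:-→d20:H1→d21:-→d22:-→d23:-→d24:H0→d25:- -> H0
  + 89.51.76.122/31 (H0) depth=31

== LOOKUPS ==
["H2","H1","H2","H2","H0"]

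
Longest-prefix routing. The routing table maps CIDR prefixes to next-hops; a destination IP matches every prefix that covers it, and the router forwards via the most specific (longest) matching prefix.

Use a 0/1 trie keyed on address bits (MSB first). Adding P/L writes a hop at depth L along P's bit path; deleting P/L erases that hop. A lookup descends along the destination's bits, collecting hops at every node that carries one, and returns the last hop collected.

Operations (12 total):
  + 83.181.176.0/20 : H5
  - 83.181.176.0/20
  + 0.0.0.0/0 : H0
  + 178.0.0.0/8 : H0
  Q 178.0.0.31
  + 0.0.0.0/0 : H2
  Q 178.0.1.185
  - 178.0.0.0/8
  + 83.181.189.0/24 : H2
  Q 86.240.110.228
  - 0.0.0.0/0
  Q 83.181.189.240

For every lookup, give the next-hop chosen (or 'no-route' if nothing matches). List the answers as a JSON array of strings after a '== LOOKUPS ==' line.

Trace:
  + 83.181.176.0/20 (H5) depth=20
  - 83.181.176.0/20 clear@20
  + 0.0.0.0/0 (H0) depth=0
  + 178.0.0.0/8 (H0) depth=8
  Q 178.0.0.31: descend 10110010 ; hops seen [H0,H0] ; pick H0
  + 0.0.0.0/0 (H2) depth=0
  Q 178.0.1.185: descend 10110010 ; hops seen [H2,H0] ; pick H0
  - 178.0.0.0/8 clear@8
  + 83.181.189.0/24 (H2) depth=24
  Q 86.240.110.228: descend 01010 ; hops seen [H2] ; pick H2
  - 0.0.0.0/0 clear@0
  Q 83.181.189.240: descend 010100111011010110111101 ; hops seen [H2] ; pick H2

== LOOKUPS ==
["H0","H0","H2","H2"]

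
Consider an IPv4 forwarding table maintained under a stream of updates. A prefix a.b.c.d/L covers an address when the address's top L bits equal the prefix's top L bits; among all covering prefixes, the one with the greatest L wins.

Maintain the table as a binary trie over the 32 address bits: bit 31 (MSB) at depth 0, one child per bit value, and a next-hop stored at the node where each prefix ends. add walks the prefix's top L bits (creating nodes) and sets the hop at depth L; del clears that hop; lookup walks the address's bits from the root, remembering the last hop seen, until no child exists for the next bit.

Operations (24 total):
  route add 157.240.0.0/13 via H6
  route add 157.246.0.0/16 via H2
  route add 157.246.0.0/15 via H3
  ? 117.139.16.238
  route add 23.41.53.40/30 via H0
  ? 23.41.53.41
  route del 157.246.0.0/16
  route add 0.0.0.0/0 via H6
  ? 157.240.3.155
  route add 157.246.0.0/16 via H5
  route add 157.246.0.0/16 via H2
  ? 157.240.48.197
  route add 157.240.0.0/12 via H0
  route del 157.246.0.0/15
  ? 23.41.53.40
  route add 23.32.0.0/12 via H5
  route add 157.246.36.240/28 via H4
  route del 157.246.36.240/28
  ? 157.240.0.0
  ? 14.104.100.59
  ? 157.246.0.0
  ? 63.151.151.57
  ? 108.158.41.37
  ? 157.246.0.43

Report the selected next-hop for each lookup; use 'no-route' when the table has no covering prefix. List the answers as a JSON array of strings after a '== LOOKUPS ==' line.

Trace:
  + 157.240.0.0/13 (H6) depth=13
  + 157.246.0.0/16 (H2) depth=16
  + 157.246.0.0/15 (H3) depth=15
  lookup 117.139.16.238: bits ε walk d0:- -> no-route
  + 23.41.53.40/30 (H0) depth=30
  lookup 23.41.53.41: bits 000101110010100100110101001010 walk d0:-→d1:-→d2:-→d3:-→d4:-→d5:-→d6:-→d7:-→d8:-→d9:-→d10:-→d11:-→d12:-→d13:-→d14:-→d15:-→d16:-→d17:-→d18:-→d19:-→d20:-→d21:-→d22:-→d23:-→d24:-→d25:-→d26:-→d27:-→d28:-→d29:-→d30:H0 -> H0
  del 157.246.0.0/16 (clear depth 16)
  + 0.0.0.0/0 (H6) depth=0
  lookup 157.240.3.155: bits 1001110111110 walk d0:H6→d1:-→d2:-→d3:-→d4:-→d5:-→d6:-→d7:-→d8:-→d9:-→d10:-→d11:-→d12:-→d13:H6 -> H6
  + 157.246.0.0/16 (H5) depth=16
  + 157.246.0.0/16 (H2) depth=16
  lookup 157.240.48.197: bits 1001110111110 walk d0:H6→d1:-→d2:-→d3:-→d4:-→d5:-→d6:-→d7:-→d8:-→d9:-→d10:-→d11:-→d12:-→d13:H6 -> H6
  + 157.240.0.0/12 (H0) depth=12
  del 157.246.0.0/15 (clear depth 15)
  lookup 23.41.53.40: bits 000101110010100100110101001010 walk d0:H6→d1:-→d2:-→d3:-→d4:-→d5:-→d6:-→d7:-→d8:-→d9:-→d10:-→d11:-→d12:-→d13:-→d14:-→d15:-→d16:-→d17:-→d18:-→d19:-→d20:-→d21:-→d22:-→d23:-→d24:-→d25:-→d26:-→d27:-→d28:-→d29:-→d30:H0 -> H0
  + 23.32.0.0/12 (H5) depth=12
  + 157.246.36.240/28 (H4) depth=28
  del 157.246.36.240/28 (clear depth 28)
  lookup 157.240.0.0: bits 1001110111110 walk d0:H6→d1:-→d2:-→d3:-→d4:-→d5:-→d6:-→d7:-→d8:-→d9:-→d10:-→d11:-→d12:H0→d13:H6 -> H6
  lookup 14.104.100.59: bits 000 walk d0:H6→d1:-→d2:-→d3:- -> H6
  lookup 157.246.0.0: bits 100111011111011000 walk d0:H6→d1:-→d2:-→d3:-→d4:-→d5:-→d6:-→d7:-→d8:-→d9:-→d10:-→d11:-→d12:H0→d13:H6→d14:-→d15:-→d16:H2→d17:-→d18:- -> H2
  lookup 63.151.151.57: bits 00 walk d0:H6→d1:-→d2:- -> H6
  lookup 108.158.41.37: bits 0 walk d0:H6→d1:- -> H6
  lookup 157.246.0.43: bits 100111011111011000 walk d0:H6→d1:-→d2:-→d3:-→d4:-→d5:-→d6:-→d7:-→d8:-→d9:-→d10:-→d11:-→d12:H0→d13:H6→d14:-→d15:-→d16:H2→d17:-→d18:- -> H2

== LOOKUPS ==
["no-route","H0","H6","H6","H0","H6","H6","H2","H6","H6","H2"]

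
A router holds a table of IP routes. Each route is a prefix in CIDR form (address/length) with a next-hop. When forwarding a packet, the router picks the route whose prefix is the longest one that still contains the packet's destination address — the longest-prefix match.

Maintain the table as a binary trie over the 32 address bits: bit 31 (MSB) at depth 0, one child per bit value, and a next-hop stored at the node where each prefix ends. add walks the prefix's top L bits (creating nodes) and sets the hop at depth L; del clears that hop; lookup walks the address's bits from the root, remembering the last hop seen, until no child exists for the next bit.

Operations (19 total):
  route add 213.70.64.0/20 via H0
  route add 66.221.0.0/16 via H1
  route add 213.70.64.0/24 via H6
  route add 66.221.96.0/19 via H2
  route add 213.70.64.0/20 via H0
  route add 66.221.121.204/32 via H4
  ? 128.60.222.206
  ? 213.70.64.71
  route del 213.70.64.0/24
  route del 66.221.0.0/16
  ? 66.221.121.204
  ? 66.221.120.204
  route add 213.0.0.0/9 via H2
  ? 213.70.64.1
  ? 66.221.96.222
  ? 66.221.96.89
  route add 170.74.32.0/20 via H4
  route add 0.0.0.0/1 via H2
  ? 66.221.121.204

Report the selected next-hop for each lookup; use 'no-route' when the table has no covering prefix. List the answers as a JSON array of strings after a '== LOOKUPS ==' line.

Process each operation:
  + 213.70.64.0/20 (H0) depth=20
  + 66.221.0.0/16 (H1) depth=16
  + 213.70.64.0/24 (H6) depth=24
  + 66.221.96.0/19 (H2) depth=19
  + 213.70.64.0/20 (H0) depth=20
  + 66.221.121.204/32 (H4) depth=32
  lookup 128.60.222.206: bits 1 walk d0:-→d1:- -> no-route
  lookup 213.70.64.71: bits 110101010100011001000000 walk d0:-→d1:-→d2:-→d3:-→d4:-→d5:-→d6:-→d7:-→d8:-→d9:-→d10:-→d11:-→d12:-→d13:-→d14:-→d15:-→d16:-→d17:-→d18:-→d19:-→d20:H0→d21:-→d22:-→d23:-→d24:H6 -> H6
  - 213.70.64.0/24 clear@24
  - 66.221.0.0/16 clear@16
  lookup 66.221.121.204: bits 01000010110111010111100111001100 walk d0:-→d1:-→d2:-→d3:-→d4:-→d5:-→d6:-→d7:-→d8:-→d9:-→d10:-→d11:-→d12:-→d13:-→d14:-→d15:-→d16:-→d17:-→d18:-→d19:H2→d20:-→d21:-→d22:-→d23:-→d24:-→d25:-→d26:-→d27:-→d28:-→d29:-→d30:-→d31:-→d32:H4 -> H4
  lookup 66.221.120.204: bits 01000010110111010111100 walk d0:-→d1:-→d2:-→d3:-→d4:-→d5:-→d6:-→d7:-→d8:-→d9:-→d10:-→d11:-→d12:-→d13:-→d14:-→d15:-→d16:-→d17:-→d18:-→d19:H2→d20:-→d21:-→d22:-→d23:- -> H2
  + 213.0.0.0/9 (H2) depth=9
  lookup 213.70.64.1: bits 110101010100011001000000 walk d0:-→d1:-→d2:-→d3:-→d4:-→d5:-→d6:-→d7:-→d8:-→d9:H2→d10:-→d11:-→d12:-→d13:-→d14:-→d15:-→d16:-→d17:-→d18:-→d19:-→d20:H0→d21:-→d22:-→d23:-→d24:- -> H0
  lookup 66.221.96.222: bits 0100001011011101011 walk d0:-→d1:-→d2:-→d3:-→d4:-→d5:-→d6:-→d7:-→d8:-→d9:-→d10:-→d11:-→d12:-→d13:-→d14:-→d15:-→d16:-→d17:-→d18:-→d19:H2 -> H2
  lookup 66.221.96.89: bits 0100001011011101011 walk d0:-→d1:-→d2:-→d3:-→d4:-→d5:-→d6:-→d7:-→d8:-→d9:-→d10:-→d11:-→d12:-→d13:-→d14:-→d15:-→d16:-→d17:-→d18:-→d19:H2 -> H2
  + 170.74.32.0/20 (H4) depth=20
  + 0.0.0.0/1 (H2) depth=1
  lookup 66.221.121.204: bits 01000010110111010111100111001100 walk d0:-→d1:H2→d2:-→d3:-→d4:-→d5:-→d6:-→d7:-→d8:-→d9:-→d10:-→d11:-→d12:-→d13:-→d14:-→d15:-→d16:-→d17:-→d18:-→d19:H2→d20:-→d21:-→d22:-→d23:-→d24:-→d25:-→d26:-→d27:-→d28:-→d29:-→d30:-→d31:-→d32:H4 -> H4

== LOOKUPS ==
["no-route","H6","H4","H2","H0","H2","H2","H4"]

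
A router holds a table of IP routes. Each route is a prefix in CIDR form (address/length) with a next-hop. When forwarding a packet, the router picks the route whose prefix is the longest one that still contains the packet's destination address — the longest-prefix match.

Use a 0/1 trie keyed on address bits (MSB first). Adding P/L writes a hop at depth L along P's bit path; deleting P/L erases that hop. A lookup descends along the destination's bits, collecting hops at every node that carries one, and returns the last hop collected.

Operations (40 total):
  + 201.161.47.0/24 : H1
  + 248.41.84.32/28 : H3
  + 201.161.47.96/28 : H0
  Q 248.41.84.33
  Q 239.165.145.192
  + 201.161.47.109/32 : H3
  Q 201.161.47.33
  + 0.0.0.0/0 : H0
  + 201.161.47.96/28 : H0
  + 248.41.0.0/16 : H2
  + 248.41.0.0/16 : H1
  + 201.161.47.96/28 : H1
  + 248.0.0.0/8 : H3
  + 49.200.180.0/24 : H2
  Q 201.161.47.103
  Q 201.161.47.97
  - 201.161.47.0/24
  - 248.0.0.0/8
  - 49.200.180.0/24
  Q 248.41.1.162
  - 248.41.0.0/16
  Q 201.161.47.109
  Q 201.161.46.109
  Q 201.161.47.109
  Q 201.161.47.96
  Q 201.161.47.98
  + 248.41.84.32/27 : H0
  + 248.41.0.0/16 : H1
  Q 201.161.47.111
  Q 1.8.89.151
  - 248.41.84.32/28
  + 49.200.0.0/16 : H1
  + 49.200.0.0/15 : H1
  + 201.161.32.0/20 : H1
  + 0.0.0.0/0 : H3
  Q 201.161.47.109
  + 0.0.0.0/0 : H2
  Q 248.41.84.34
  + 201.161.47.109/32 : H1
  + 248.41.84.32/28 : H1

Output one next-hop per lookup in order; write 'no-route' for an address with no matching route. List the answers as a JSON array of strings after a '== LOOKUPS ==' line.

Apply in order:
  + 201.161.47.0/24 (H1) depth=24
  + 248.41.84.32/28 (H3) depth=28
  + 201.161.47.96/28 (H0) depth=28
  Q 248.41.84.33: descend 1111100000101001010101000010 ; hops seen [H3] ; pick H3
  Q 239.165.145.192: descend 111 ; hops seen [∅] ; pick no-route
  + 201.161.47.109/32 (H3) depth=32
  Q 201.161.47.33: descend 1100100110100001001011110 ; hops seen [H1] ; pick H1
  + 0.0.0.0/0 (H0) depth=0
  + 201.161.47.96/28 (H0) depth=28
  + 248.41.0.0/16 (H2) depth=16
  + 248.41.0.0/16 (H1) depth=16
  + 201.161.47.96/28 (H1) depth=28
  + 248.0.0.0/8 (H3) depth=8
  + 49.200.180.0/24 (H2) depth=24
  Q 201.161.47.103: descend 1100100110100001001011110110 ; hops seen [H0,H1,H1] ; pick H1
  Q 201.161.47.97: descend 1100100110100001001011110110 ; hops seen [H0,H1,H1] ; pick H1
  del 201.161.47.0/24 (clear depth 24)
  del 248.0.0.0/8 (clear depth 8)
  del 49.200.180.0/24 (clear depth 24)
  Q 248.41.1.162: descend 11111000001010010 ; hops seen [H0,H1] ; pick H1
  del 248.41.0.0/16 (clear depth 16)
  Q 201.161.47.109: descend 11001001101000010010111101101101 ; hops seen [H0,H1,H3] ; pick H3
  Q 201.161.46.109: descend 11001001101000010010111 ; hops seen [H0] ; pick H0
  Q 201.161.47.109: descend 11001001101000010010111101101101 ; hops seen [H0,H1,H3] ; pick H3
  Q 201.161.47.96: descend 1100100110100001001011110110 ; hops seen [H0,H1] ; pick H1
  Q 201.161.47.98: descend 1100100110100001001011110110 ; hops seen [H0,H1] ; pick H1
  + 248.41.84.32/27 (H0) depth=27
  + 248.41.0.0/16 (H1) depth=16
  Q 201.161.47.111: descend 110010011010000100101111011011 ; hops seen [H0,H1] ; pick H1
  Q 1.8.89.151: descend 00 ; hops seen [H0] ; pick H0
  del 248.41.84.32/28 (clear depth 28)
  + 49.200.0.0/16 (H1) depth=16
  + 49.200.0.0/15 (H1) depth=15
  + 201.161.32.0/20 (H1) depth=20
  + 0.0.0.0/0 (H3) depth=0
  Q 201.161.47.109: descend 11001001101000010010111101101101 ; hops seen [H3,H1,H1,H3] ; pick H3
  + 0.0.0.0/0 (H2) depth=0
  Q 248.41.84.34: descend 1111100000101001010101000010 ; hops seen [H2,H1,H0] ; pick H0
  + 201.161.47.109/32 (H1) depth=32
  + 248.41.84.32/28 (H1) depth=28

== LOOKUPS ==
["H3","no-route","H1","H1","H1","H1","H3","H0","H3","H1","H1","H1","H0","H3","H0"]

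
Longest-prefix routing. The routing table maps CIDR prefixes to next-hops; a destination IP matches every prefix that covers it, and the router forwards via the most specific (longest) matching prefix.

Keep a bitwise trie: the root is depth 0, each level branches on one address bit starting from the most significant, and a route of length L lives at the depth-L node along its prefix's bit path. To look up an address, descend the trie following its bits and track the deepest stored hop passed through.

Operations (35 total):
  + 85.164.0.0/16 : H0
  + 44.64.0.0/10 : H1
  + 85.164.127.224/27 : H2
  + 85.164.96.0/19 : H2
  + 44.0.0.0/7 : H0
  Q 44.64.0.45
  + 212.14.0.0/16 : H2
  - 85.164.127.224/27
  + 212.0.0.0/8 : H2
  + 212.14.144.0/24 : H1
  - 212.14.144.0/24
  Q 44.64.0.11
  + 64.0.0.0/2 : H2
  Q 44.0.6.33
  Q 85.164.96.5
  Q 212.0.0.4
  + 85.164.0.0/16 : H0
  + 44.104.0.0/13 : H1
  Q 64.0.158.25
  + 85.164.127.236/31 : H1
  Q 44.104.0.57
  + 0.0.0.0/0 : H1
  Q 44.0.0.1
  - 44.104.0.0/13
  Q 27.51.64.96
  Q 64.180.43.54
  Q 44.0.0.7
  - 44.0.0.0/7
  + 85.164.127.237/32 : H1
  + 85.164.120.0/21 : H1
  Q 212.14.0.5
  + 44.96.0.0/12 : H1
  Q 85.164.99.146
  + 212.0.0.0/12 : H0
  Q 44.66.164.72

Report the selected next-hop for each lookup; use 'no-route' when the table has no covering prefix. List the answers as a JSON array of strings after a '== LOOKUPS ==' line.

Process each operation:
  add 85.164.0.0/16 -> H0 at depth 16
  add 44.64.0.0/10 -> H1 at depth 10
  add 85.164.127.224/27 -> H2 at depth 27
  add 85.164.96.0/19 -> H2 at depth 19
  add 44.0.0.0/7 -> H0 at depth 7
  ? 44.64.0.45  path d0:-→d1:-→d2:-→d3:-→d4:-→d5:-→d6:-→d7:H0→d8:-→d9:-→d10:H1  best=H1
  add 212.14.0.0/16 -> H2 at depth 16
  del 85.164.127.224/27 (clear depth 27)
  add 212.0.0.0/8 -> H2 at depth 8
  add 212.14.144.0/24 -> H1 at depth 24
  del 212.14.144.0/24 (clear depth 24)
  ? 44.64.0.11  path d0:-→d1:-→d2:-→d3:-→d4:-→d5:-→d6:-→d7:H0→d8:-→d9:-→d10:H1  best=H1
  add 64.0.0.0/2 -> H2 at depth 2
  ? 44.0.6.33  path d0:-→d1:-→d2:-→d3:-→d4:-→d5:-→d6:-→d7:H0→d8:-→d9:-  best=H0
  ? 85.164.96.5  path d0:-→d1:-→d2:H2→d3:-→d4:-→d5:-→d6:-→d7:-→d8:-→d9:-→d10:-→d11:-→d12:-→d13:-→d14:-→d15:-→d16:H0→d17:-→d18:-→d19:H2  best=H2
  ? 212.0.0.4  path d0:-→d1:-→d2:-→d3:-→d4:-→d5:-→d6:-→d7:-→d8:H2→d9:-→d10:-→d11:-→d12:-  best=H2
  add 85.164.0.0/16 -> H0 at depth 16
  add 44.104.0.0/13 -> H1 at depth 13
  ? 64.0.158.25  path d0:-→d1:-→d2:H2→d3:-  best=H2
  add 85.164.127.236/31 -> H1 at depth 31
  ? 44.104.0.57  path d0:-→d1:-→d2:-→d3:-→d4:-→d5:-→d6:-→d7:H0→d8:-→d9:-→d10:H1→d11:-→d12:-→d13:H1  best=H1
  add 0.0.0.0/0 -> H1 at depth 0
  ? 44.0.0.1  path d0:H1→d1:-→d2:-→d3:-→d4:-→d5:-→d6:-→d7:H0→d8:-→d9:-  best=H0
  del 44.104.0.0/13 (clear depth 13)
  ? 27.51.64.96  path d0:H1→d1:-→d2:-  best=H1
  ? 64.180.43.54  path d0:H1→d1:-→d2:H2→d3:-  best=H2
  ? 44.0.0.7  path d0:H1→d1:-→d2:-→d3:-→d4:-→d5:-→d6:-→d7:H0→d8:-→d9:-  best=H0
  del 44.0.0.0/7 (clear depth 7)
  add 85.164.127.237/32 -> H1 at depth 32
  add 85.164.120.0/21 -> H1 at depth 21
  ? 212.14.0.5  path d0:H1→d1:-→d2:-→d3:-→d4:-→d5:-→d6:-→d7:-→d8:H2→d9:-→d10:-→d11:-→d12:-→d13:-→d14:-→d15:-→d16:H2  best=H2
  add 44.96.0.0/12 -> H1 at depth 12
  ? 85.164.99.146  path d0:H1→d1:-→d2:H2→d3:-→d4:-→d5:-→d6:-→d7:-→d8:-→d9:-→d10:-→d11:-→d12:-→d13:-→d14:-→d15:-→d16:H0→d17:-→d18:-→d19:H2  best=H2
  add 212.0.0.0/12 -> H0 at depth 12
  ? 44.66.164.72  path d0:H1→d1:-→d2:-→d3:-→d4:-→d5:-→d6:-→d7:-→d8:-→d9:-→d10:H1  best=H1

== LOOKUPS ==
["H1","H1","H0","H2","H2","H2","H1","H0","H1","H2","H0","H2","H2","H1"]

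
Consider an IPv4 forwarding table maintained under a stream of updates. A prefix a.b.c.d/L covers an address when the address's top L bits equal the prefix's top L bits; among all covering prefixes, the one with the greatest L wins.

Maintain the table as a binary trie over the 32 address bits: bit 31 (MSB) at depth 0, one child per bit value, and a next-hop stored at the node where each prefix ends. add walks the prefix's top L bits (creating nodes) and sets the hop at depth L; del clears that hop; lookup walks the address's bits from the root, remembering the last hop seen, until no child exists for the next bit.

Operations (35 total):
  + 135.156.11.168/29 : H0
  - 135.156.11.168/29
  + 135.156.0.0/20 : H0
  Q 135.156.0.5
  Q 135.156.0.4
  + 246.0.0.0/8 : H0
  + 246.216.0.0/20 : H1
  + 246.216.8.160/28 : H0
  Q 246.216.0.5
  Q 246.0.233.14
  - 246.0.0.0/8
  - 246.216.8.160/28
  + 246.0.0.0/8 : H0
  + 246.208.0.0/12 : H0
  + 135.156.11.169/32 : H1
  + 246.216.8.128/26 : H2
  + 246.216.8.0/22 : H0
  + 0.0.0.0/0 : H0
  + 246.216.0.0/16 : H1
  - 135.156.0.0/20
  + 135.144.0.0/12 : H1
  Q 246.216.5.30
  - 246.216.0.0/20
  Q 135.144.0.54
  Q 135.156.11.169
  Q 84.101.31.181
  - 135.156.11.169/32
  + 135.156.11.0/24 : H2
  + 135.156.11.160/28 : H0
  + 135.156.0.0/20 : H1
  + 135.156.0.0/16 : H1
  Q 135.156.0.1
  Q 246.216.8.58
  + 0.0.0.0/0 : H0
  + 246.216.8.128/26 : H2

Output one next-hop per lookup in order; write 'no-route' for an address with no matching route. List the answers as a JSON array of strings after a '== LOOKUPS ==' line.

Process each operation:
  add 135.156.11.168/29 -> H0 at depth 29
  - 135.156.11.168/29 clear@29
  add 135.156.0.0/20 -> H0 at depth 20
  ? 135.156.0.5  path d0:-→d1:-→d2:-→d3:-→d4:-→d5:-→d6:-→d7:-→d8:-→d9:-→d10:-→d11:-→d12:-→d13:-→d14:-→d15:-→d16:-→d17:-→d18:-→d19:-→d20:H0  best=H0
  ? 135.156.0.4  path d0:-→d1:-→d2:-→d3:-→d4:-→d5:-→d6:-→d7:-→d8:-→d9:-→d10:-→d11:-→d12:-→d13:-→d14:-→d15:-→d16:-→d17:-→d18:-→d19:-→d20:H0  best=H0
  add 246.0.0.0/8 -> H0 at depth 8
  add 246.216.0.0/20 -> H1 at depth 20
  add 246.216.8.160/28 -> H0 at depth 28
  ? 246.216.0.5  path d0:-→d1:-→d2:-→d3:-→d4:-→d5:-→d6:-→d7:-→d8:H0→d9:-→d10:-→d11:-→d12:-→d13:-→d14:-→d15:-→d16:-→d17:-→d18:-→d19:-→d20:H1  best=H1
  ? 246.0.233.14  path d0:-→d1:-→d2:-→d3:-→d4:-→d5:-→d6:-→d7:-→d8:H0  best=H0
  - 246.0.0.0/8 clear@8
  - 246.216.8.160/28 clear@28
  add 246.0.0.0/8 -> H0 at depth 8
  add 246.208.0.0/12 -> H0 at depth 12
  add 135.156.11.169/32 -> H1 at depth 32
  add 246.216.8.128/26 -> H2 at depth 26
  add 246.216.8.0/22 -> H0 at depth 22
  add 0.0.0.0/0 -> H0 at depth 0
  add 246.216.0.0/16 -> H1 at depth 16
  - 135.156.0.0/20 clear@20
  add 135.144.0.0/12 -> H1 at depth 12
  ? 246.216.5.30  path d0:H0→d1:-→d2:-→d3:-→d4:-→d5:-→d6:-→d7:-→d8:H0→d9:-→d10:-→d11:-→d12:H0→d13:-→d14:-→d15:-→d16:H1→d17:-→d18:-→d19:-→d20:H1  best=H1
  - 246.216.0.0/20 clear@20
  ? 135.144.0.54  path d0:H0→d1:-→d2:-→d3:-→d4:-→d5:-→d6:-→d7:-→d8:-→d9:-→d10:-→d11:-→d12:H1  best=H1
  ? 135.156.11.169  path d0:H0→d1:-→d2:-→d3:-→d4:-→d5:-→d6:-→d7:-→d8:-→d9:-→d10:-→d11:-→d12:H1→d13:-→d14:-→d15:-→d16:-→d17:-→d18:-→d19:-→d20:-→d21:-→d22:-→d23:-→d24:-→d25:-→d26:-→d27:-→d28:-→d29:-→d30:-→d31:-→d32:H1  best=H1
  ? 84.101.31.181  path d0:H0  best=H0
  - 135.156.11.169/32 clear@32
  add 135.156.11.0/24 -> H2 at depth 24
  add 135.156.11.160/28 -> H0 at depth 28
  add 135.156.0.0/20 -> H1 at depth 20
  add 135.156.0.0/16 -> H1 at depth 16
  ? 135.156.0.1  path d0:H0→d1:-→d2:-→d3:-→d4:-→d5:-→d6:-→d7:-→d8:-→d9:-→d10:-→d11:-→d12:H1→d13:-→d14:-→d15:-→d16:H1→d17:-→d18:-→d19:-→d20:H1  best=H1
  ? 246.216.8.58  path d0:H0→d1:-→d2:-→d3:-→d4:-→d5:-→d6:-→d7:-→d8:H0→d9:-→d10:-→d11:-→d12:H0→d13:-→d14:-→d15:-→d16:H1→d17:-→d18:-→d19:-→d20:-→d21:-→d22:H0→d23:-→d24:-  best=H0
  add 0.0.0.0/0 -> H0 at depth 0
  add 246.216.8.128/26 -> H2 at depth 26

== LOOKUPS ==
["H0","H0","H1","H0","H1","H1","H1","H0","H1","H0"]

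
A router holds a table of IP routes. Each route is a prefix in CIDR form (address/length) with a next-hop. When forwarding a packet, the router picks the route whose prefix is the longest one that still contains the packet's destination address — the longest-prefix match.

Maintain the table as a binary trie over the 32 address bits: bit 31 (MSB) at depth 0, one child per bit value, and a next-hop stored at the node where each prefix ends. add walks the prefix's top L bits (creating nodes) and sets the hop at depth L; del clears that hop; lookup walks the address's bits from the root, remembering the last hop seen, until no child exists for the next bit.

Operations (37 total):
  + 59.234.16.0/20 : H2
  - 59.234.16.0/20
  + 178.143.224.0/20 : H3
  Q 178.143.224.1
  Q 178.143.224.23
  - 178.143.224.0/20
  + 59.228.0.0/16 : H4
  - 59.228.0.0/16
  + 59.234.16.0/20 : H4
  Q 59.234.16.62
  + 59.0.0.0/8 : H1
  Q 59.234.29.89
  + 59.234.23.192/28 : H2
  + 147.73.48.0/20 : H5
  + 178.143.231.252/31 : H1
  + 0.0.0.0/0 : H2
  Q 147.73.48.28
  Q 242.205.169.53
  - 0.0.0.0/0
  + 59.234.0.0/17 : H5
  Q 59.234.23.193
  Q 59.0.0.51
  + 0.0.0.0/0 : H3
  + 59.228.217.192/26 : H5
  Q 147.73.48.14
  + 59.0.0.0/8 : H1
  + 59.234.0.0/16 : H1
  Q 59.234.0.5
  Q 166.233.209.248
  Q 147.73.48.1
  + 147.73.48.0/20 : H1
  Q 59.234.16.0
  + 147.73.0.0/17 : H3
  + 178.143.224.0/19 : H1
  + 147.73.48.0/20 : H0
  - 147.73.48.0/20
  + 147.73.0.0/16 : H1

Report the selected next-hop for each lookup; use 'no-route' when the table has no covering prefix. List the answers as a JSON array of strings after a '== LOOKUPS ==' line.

Process each operation:
  add 59.234.16.0/20 -> H2 at depth 20
  del 59.234.16.0/20 (clear depth 20)
  add 178.143.224.0/20 -> H3 at depth 20
  ? 178.143.224.1  path d0:-→d1:-→d2:-→d3:-→d4:-→d5:-→d6:-→d7:-→d8:-→d9:-→d10:-→d11:-→d12:-→d13:-→d14:-→d15:-→d16:-→d17:-→d18:-→d19:-→d20:H3  best=H3
  ? 178.143.224.23  path d0:-→d1:-→d2:-→d3:-→d4:-→d5:-→d6:-→d7:-→d8:-→d9:-→d10:-→d11:-→d12:-→d13:-→d14:-→d15:-→d16:-→d17:-→d18:-→d19:-→d20:H3  best=H3
  del 178.143.224.0/20 (clear depth 20)
  add 59.228.0.0/16 -> H4 at depth 16
  del 59.228.0.0/16 (clear depth 16)
  add 59.234.16.0/20 -> H4 at depth 20
  ? 59.234.16.62  path d0:-→d1:-→d2:-→d3:-→d4:-→d5:-→d6:-→d7:-→d8:-→d9:-→d10:-→d11:-→d12:-→d13:-→d14:-→d15:-→d16:-→d17:-→d18:-→d19:-→d20:H4  best=H4
  add 59.0.0.0/8 -> H1 at depth 8
  ? 59.234.29.89  path d0:-→d1:-→d2:-→d3:-→d4:-→d5:-→d6:-→d7:-→d8:H1→d9:-→d10:-→d11:-→d12:-→d13:-→d14:-→d15:-→d16:-→d17:-→d18:-→d19:-→d20:H4  best=H4
  add 59.234.23.192/28 -> H2 at depth 28
  add 147.73.48.0/20 -> H5 at depth 20
  add 178.143.231.252/31 -> H1 at depth 31
  add 0.0.0.0/0 -> H2 at depth 0
  ? 147.73.48.28  path d0:H2→d1:-→d2:-→d3:-→d4:-→d5:-→d6:-→d7:-→d8:-→d9:-→d10:-→d11:-→d12:-→d13:-→d14:-→d15:-→d16:-→d17:-→d18:-→d19:-→d20:H5  best=H5
  ? 242.205.169.53  path d0:H2→d1:-  best=H2
  del 0.0.0.0/0 (clear depth 0)
  add 59.234.0.0/17 -> H5 at depth 17
  ? 59.234.23.193  path d0:-→d1:-→d2:-→d3:-→d4:-→d5:-→d6:-→d7:-→d8:H1→d9:-→d10:-→d11:-→d12:-→d13:-→d14:-→d15:-→d16:-→d17:H5→d18:-→d19:-→d20:H4→d21:-→d22:-→d23:-→d24:-→d25:-→d26:-→d27:-→d28:H2  best=H2
  ? 59.0.0.51  path d0:-→d1:-→d2:-→d3:-→d4:-→d5:-→d6:-→d7:-→d8:H1  best=H1
  add 0.0.0.0/0 -> H3 at depth 0
  add 59.228.217.192/26 -> H5 at depth 26
  ? 147.73.48.14  path d0:H3→d1:-→d2:-→d3:-→d4:-→d5:-→d6:-→d7:-→d8:-→d9:-→d10:-→d11:-→d12:-→d13:-→d14:-→d15:-→d16:-→d17:-→d18:-→d19:-→d20:H5  best=H5
  add 59.0.0.0/8 -> H1 at depth 8
  add 59.234.0.0/16 -> H1 at depth 16
  ? 59.234.0.5  path d0:H3→d1:-→d2:-→d3:-→d4:-→d5:-→d6:-→d7:-→d8:H1→d9:-→d10:-→d11:-→d12:-→d13:-→d14:-→d15:-→d16:H1→d17:H5→d18:-→d19:-  best=H5
  ? 166.233.209.248  path d0:H3→d1:-→d2:-→d3:-  best=H3
  ? 147.73.48.1  path d0:H3→d1:-→d2:-→d3:-→d4:-→d5:-→d6:-→d7:-→d8:-→d9:-→d10:-→d11:-→d12:-→d13:-→d14:-→d15:-→d16:-→d17:-→d18:-→d19:-→d20:H5  best=H5
  add 147.73.48.0/20 -> H1 at depth 20
  ? 59.234.16.0  path d0:H3→d1:-→d2:-→d3:-→d4:-→d5:-→d6:-→d7:-→d8:H1→d9:-→d10:-→d11:-→d12:-→d13:-→d14:-→d15:-→d16:H1→d17:H5→d18:-→d19:-→d20:H4→d21:-  best=H4
  add 147.73.0.0/17 -> H3 at depth 17
  add 178.143.224.0/19 -> H1 at depth 19
  add 147.73.48.0/20 -> H0 at depth 20
  del 147.73.48.0/20 (clear depth 20)
  add 147.73.0.0/16 -> H1 at depth 16

== LOOKUPS ==
["H3","H3","H4","H4","H5","H2","H2","H1","H5","H5","H3","H5","H4"]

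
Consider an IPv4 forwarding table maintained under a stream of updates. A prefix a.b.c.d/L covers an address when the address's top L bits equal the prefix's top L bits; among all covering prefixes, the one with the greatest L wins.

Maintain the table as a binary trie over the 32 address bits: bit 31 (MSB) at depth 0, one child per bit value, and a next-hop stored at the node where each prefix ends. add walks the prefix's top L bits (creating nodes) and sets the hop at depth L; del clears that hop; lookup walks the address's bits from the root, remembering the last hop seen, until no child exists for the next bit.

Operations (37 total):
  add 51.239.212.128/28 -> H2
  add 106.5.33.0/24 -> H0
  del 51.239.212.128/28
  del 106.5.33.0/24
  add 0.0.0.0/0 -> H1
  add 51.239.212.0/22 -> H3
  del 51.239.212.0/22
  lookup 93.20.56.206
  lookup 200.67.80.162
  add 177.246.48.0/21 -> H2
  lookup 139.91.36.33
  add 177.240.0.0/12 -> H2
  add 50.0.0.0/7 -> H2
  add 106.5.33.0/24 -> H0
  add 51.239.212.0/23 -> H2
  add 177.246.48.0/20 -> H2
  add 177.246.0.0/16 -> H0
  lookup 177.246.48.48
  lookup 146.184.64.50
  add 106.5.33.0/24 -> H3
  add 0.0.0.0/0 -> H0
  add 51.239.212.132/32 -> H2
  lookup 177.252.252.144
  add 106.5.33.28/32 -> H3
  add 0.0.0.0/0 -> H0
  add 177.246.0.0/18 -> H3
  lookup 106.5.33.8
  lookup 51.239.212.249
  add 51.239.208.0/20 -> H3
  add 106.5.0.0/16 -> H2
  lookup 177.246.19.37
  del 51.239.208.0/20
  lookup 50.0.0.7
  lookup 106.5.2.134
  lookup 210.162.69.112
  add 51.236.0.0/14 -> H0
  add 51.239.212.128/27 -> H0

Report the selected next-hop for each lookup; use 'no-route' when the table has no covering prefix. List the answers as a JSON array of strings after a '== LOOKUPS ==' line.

Process each operation:
  add 51.239.212.128/28 -> H2 at depth 28
  add 106.5.33.0/24 -> H0 at depth 24
  - 51.239.212.128/28 clear@28
  - 106.5.33.0/24 clear@24
  add 0.0.0.0/0 -> H1 at depth 0
  add 51.239.212.0/22 -> H3 at depth 22
  - 51.239.212.0/22 clear@22
  Q 93.20.56.206: descend 01 ; hops seen [H1] ; pick H1
  Q 200.67.80.162: descend ε ; hops seen [H1] ; pick H1
  add 177.246.48.0/21 -> H2 at depth 21
  Q 139.91.36.33: descend 10 ; hops seen [H1] ; pick H1
  add 177.240.0.0/12 -> H2 at depth 12
  add 50.0.0.0/7 -> H2 at depth 7
  add 106.5.33.0/24 -> H0 at depth 24
  add 51.239.212.0/23 -> H2 at depth 23
  add 177.246.48.0/20 -> H2 at depth 20
  add 177.246.0.0/16 -> H0 at depth 16
  Q 177.246.48.48: descend 101100011111011000110 ; hops seen [H1,H2,H0,H2,H2] ; pick H2
  Q 146.184.64.50: descend 10 ; hops seen [H1] ; pick H1
  add 106.5.33.0/24 -> H3 at depth 24
  add 0.0.0.0/0 -> H0 at depth 0
  add 51.239.212.132/32 -> H2 at depth 32
  Q 177.252.252.144: descend 101100011111 ; hops seen [H0,H2] ; pick H2
  add 106.5.33.28/32 -> H3 at depth 32
  add 0.0.0.0/0 -> H0 at depth 0
  add 177.246.0.0/18 -> H3 at depth 18
  Q 106.5.33.8: descend 011010100000010100100001000 ; hops seen [H0,H3] ; pick H3
  Q 51.239.212.249: descend 0011001111101111110101001 ; hops seen [H0,H2,H2] ; pick H2
  add 51.239.208.0/20 -> H3 at depth 20
  add 106.5.0.0/16 -> H2 at depth 16
  Q 177.246.19.37: descend 101100011111011000 ; hops seen [H0,H2,H0,H3] ; pick H3
  - 51.239.208.0/20 clear@20
  Q 50.0.0.7: descend 0011001 ; hops seen [H0,H2] ; pick H2
  Q 106.5.2.134: descend 011010100000010100 ; hops seen [H0,H2] ; pick H2
  Q 210.162.69.112: descend 1 ; hops seen [H0] ; pick H0
  add 51.236.0.0/14 -> H0 at depth 14
  add 51.239.212.128/27 -> H0 at depth 27

== LOOKUPS ==
["H1","H1","H1","H2","H1","H2","H3","H2","H3","H2","H2","H0"]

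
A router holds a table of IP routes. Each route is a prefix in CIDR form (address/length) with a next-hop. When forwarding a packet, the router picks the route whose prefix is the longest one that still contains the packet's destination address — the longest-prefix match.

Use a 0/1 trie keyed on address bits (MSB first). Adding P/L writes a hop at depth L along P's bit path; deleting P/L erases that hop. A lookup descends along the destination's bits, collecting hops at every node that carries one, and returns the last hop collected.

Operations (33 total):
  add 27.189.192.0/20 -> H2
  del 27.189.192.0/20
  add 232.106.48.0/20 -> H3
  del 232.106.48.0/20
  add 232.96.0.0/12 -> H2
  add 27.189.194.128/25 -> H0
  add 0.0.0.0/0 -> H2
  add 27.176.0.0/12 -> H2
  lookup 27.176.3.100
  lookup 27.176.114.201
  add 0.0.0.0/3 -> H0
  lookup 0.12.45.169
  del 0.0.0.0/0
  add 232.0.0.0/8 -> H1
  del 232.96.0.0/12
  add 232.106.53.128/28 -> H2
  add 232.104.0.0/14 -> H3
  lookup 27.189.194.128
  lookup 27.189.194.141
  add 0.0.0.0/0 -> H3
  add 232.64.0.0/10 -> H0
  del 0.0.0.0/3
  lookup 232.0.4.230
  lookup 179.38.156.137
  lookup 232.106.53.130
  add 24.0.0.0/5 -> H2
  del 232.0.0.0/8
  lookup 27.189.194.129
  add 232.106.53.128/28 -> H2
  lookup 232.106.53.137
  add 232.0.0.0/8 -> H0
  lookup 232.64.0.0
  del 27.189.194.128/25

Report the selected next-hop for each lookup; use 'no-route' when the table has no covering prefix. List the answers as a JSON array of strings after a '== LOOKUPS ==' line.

Trace:
  + 27.189.192.0/20 (H2) depth=20
  - 27.189.192.0/20 clear@20
  + 232.106.48.0/20 (H3) depth=20
  - 232.106.48.0/20 clear@20
  + 232.96.0.0/12 (H2) depth=12
  + 27.189.194.128/25 (H0) depth=25
  + 0.0.0.0/0 (H2) depth=0
  + 27.176.0.0/12 (H2) depth=12
  Q 27.176.3.100: descend 000110111011 ; hops seen [H2,H2] ; pick H2
  Q 27.176.114.201: descend 000110111011 ; hops seen [H2,H2] ; pick H2
  + 0.0.0.0/3 (H0) depth=3
  Q 0.12.45.169: descend 000 ; hops seen [H2,H0] ; pick H0
  - 0.0.0.0/0 clear@0
  + 232.0.0.0/8 (H1) depth=8
  - 232.96.0.0/12 clear@12
  + 232.106.53.128/28 (H2) depth=28
  + 232.104.0.0/14 (H3) depth=14
  Q 27.189.194.128: descend 0001101110111101110000101 ; hops seen [H0,H2,H0] ; pick H0
  Q 27.189.194.141: descend 0001101110111101110000101 ; hops seen [H0,H2,H0] ; pick H0
  + 0.0.0.0/0 (H3) depth=0
  + 232.64.0.0/10 (H0) depth=10
  - 0.0.0.0/3 clear@3
  Q 232.0.4.230: descend 111010000 ; hops seen [H3,H1] ; pick H1
  Q 179.38.156.137: descend 1 ; hops seen [H3] ; pick H3
  Q 232.106.53.130: descend 1110100001101010001101011000 ; hops seen [H3,H1,H0,H3,H2] ; pick H2
  + 24.0.0.0/5 (H2) depth=5
  - 232.0.0.0/8 clear@8
  Q 27.189.194.129: descend 0001101110111101110000101 ; hops seen [H3,H2,H2,H0] ; pick H0
  + 232.106.53.128/28 (H2) depth=28
  Q 232.106.53.137: descend 1110100001101010001101011000 ; hops seen [H3,H0,H3,H2] ; pick H2
  + 232.0.0.0/8 (H0) depth=8
  Q 232.64.0.0: descend 1110100001 ; hops seen [H3,H0,H0] ; pick H0
  - 27.189.194.128/25 clear@25

== LOOKUPS ==
["H2","H2","H0","H0","H0","H1","H3","H2","H0","H2","H0"]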